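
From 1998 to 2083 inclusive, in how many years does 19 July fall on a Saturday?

Track 19 July's weekday year by year (advancing +1, or +2 across a Feb 29):
  1998: Sun  1999: Mon (+1)  2000: Wed (+2)  2001: Thu (+1)  2002: Fri (+1)
  2003: Sat (+1) ✓  2004: Mon (+2)  2005: Tue (+1)  2006: Wed (+1)  2007: Thu (+1)
  2008: Sat (+2) ✓  2009: Sun (+1)  2010: Mon (+1)  2011: Tue (+1)  … (58 more years) …
  2070: Sat (+1) ✓  2071: Sun (+1)  2072: Tue (+2)  2073: Wed (+1)  2074: Thu (+1)
  2075: Fri (+1)  2076: Sun (+2)  2077: Mon (+1)  2078: Tue (+1)  2079: Wed (+1)
  2080: Fri (+2)  2081: Sat (+1) ✓  2082: Sun (+1)  2083: Mon (+1)
Saturday years: 2003, 2008, 2014, 2025, 2031, 2036, 2042, 2053, 2059, 2064, 2070, 2081 — 12 in total.

12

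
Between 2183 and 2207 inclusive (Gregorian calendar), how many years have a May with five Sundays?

11

May has 31 days; it has five Sundays when Sunday falls among the first (month-length − 28) days — i.e. when May 1 is one of Sunday/Saturday/Friday.
May 1 by year: 2183:Thu 2184:Sat✓ 2185:Sun✓ 2186:Mon 2187:Tue 2188:Thu 2189:Fri✓ 2190:Sat✓ 2191:Sun✓ 2192:Tue 2193:Wed 2194:Thu 2195:Fri✓ 2196:Sun✓ 2197:Mon 2198:Tue 2199:Wed 2200:Thu 2201:Fri✓ 2202:Sat✓ 2203:Sun✓ 2204:Tue 2205:Wed 2206:Thu 2207:Fri✓
Years with five Sundays: 2184, 2185, 2189, 2190, 2191, 2195, 2196, 2201, 2202, 2203, 2207 → 11.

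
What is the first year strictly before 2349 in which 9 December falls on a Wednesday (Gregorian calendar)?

From one year to the next, a fixed date's weekday advances by 1, or by 2 when a Feb 29 lies between the two dates.
2349: December 9 is Friday.
2348: Thursday (−1)
2347: Tuesday (−2)
2346: Monday (−1)
2345: Sunday (−1)
2344: Saturday (−1)
2343: Thursday (−2)
2342: Wednesday (−1)
9 December falls on a Wednesday in 2342.

2342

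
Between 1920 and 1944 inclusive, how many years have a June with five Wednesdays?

June has 30 days; it has five Wednesdays when Wednesday falls among the first (month-length − 28) days — i.e. when June 1 is one of Wednesday/Tuesday.
June 1 by year: 1920:Tue✓ 1921:Wed✓ 1922:Thu 1923:Fri 1924:Sun 1925:Mon 1926:Tue✓ 1927:Wed✓ 1928:Fri 1929:Sat 1930:Sun 1931:Mon 1932:Wed✓ 1933:Thu 1934:Fri 1935:Sat 1936:Mon 1937:Tue✓ 1938:Wed✓ 1939:Thu 1940:Sat 1941:Sun 1942:Mon 1943:Tue✓ 1944:Thu
Years with five Wednesdays: 1920, 1921, 1926, 1927, 1932, 1937, 1938, 1943 → 8.

8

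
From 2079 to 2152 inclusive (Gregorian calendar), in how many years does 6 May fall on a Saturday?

Track 6 May's weekday year by year (advancing +1, or +2 across a Feb 29):
  2079: Sat ✓  2080: Mon (+2)  2081: Tue (+1)  2082: Wed (+1)  2083: Thu (+1)
  2084: Sat (+2) ✓  2085: Sun (+1)  2086: Mon (+1)  2087: Tue (+1)  2088: Thu (+2)
  2089: Fri (+1)  2090: Sat (+1) ✓  2091: Sun (+1)  2092: Tue (+2)  … (46 more years) …
  2139: Wed (+1)  2140: Fri (+2)  2141: Sat (+1) ✓  2142: Sun (+1)  2143: Mon (+1)
  2144: Wed (+2)  2145: Thu (+1)  2146: Fri (+1)  2147: Sat (+1) ✓  2148: Mon (+2)
  2149: Tue (+1)  2150: Wed (+1)  2151: Thu (+1)  2152: Sat (+2) ✓
Saturday years: 2079, 2084, 2090, 2102, 2113, 2119, 2124, 2130, 2141, 2147, 2152 — 11 in total.

11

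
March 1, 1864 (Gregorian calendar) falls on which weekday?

January 1, 1864 is a Friday.
March 1 is day 61 of the year, i.e. 60 days after Jan 1.
60 mod 7 = 4, so advance 4 weekdays from Friday: Tuesday.

Tuesday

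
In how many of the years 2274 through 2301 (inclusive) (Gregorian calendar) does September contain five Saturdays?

September has 30 days; it has five Saturdays when Saturday falls among the first (month-length − 28) days — i.e. when September 1 is one of Saturday/Friday.
September 1 by year: 2274:Tue 2275:Wed 2276:Fri✓ 2277:Sat✓ 2278:Sun 2279:Mon 2280:Wed 2281:Thu 2282:Fri✓ 2283:Sat✓ 2284:Mon 2285:Tue 2286:Wed 2287:Thu 2288:Sat✓ 2289:Sun 2290:Mon 2291:Tue 2292:Thu 2293:Fri✓ 2294:Sat✓ 2295:Sun 2296:Tue 2297:Wed 2298:Thu 2299:Fri✓ 2300:Sat✓ 2301:Sun
Years with five Saturdays: 2276, 2277, 2282, 2283, 2288, 2293, 2294, 2299, 2300 → 9.

9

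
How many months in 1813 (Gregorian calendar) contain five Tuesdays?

4

A month of length L has five Tuesdays iff its first Tuesday is on day ≤ L−28 (so day 1–3 in a 31-day month, 1–2 in a 30-day month, day 1 in a leap February).
Checking each month of 1813: Jan starts Fri (31d); Feb starts Mon (28d); Mar starts Mon (31d) ✓; Apr starts Thu (30d); May starts Sat (31d); Jun starts Tue (30d) ✓; Jul starts Thu (31d); Aug starts Sun (31d) ✓; Sep starts Wed (30d); Oct starts Fri (31d); Nov starts Mon (30d) ✓; Dec starts Wed (31d).
Five-Tuesday months: March, June, August, November → 4.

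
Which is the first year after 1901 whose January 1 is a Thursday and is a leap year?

1920

Jan 1 advances by 2 weekdays after a leap year and by 1 after a common year.
1901: Jan 1 is Tuesday.
1902: Wednesday
1903: Thursday
1904: Friday (leap)
1905: Sunday
1906: Monday
1907: Tuesday
1908: Wednesday (leap)
1909: Friday
1910: Saturday
1911: Sunday
1912: Monday (leap)
1913: Wednesday
1914: Thursday
1915: Friday
1916: Saturday (leap)
1917: Monday
1918: Tuesday
1919: Wednesday
1920: Thursday (leap)
1920 begins on a Thursday and is a leap year.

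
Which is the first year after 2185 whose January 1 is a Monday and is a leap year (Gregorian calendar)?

Jan 1 advances by 2 weekdays after a leap year and by 1 after a common year.
2185: Jan 1 is Saturday.
2186: Sunday
2187: Monday
2188: Tuesday (leap)
2189: Thursday
2190: Friday
2191: Saturday
2192: Sunday (leap)
2193: Tuesday
2194: Wednesday
2195: Thursday
2196: Friday (leap)
2197: Sunday
2198: Monday
2199: Tuesday
2200: Wednesday
2201: Thursday
2202: Friday
2203: Saturday
2204: Sunday (leap)
2205: Tuesday
2206: Wednesday
2207: Thursday
2208: Friday (leap)
2209: Sunday
2210: Monday
2211: Tuesday
2212: Wednesday (leap)
2213: Friday
2214: Saturday
2215: Sunday
2216: Monday (leap)
2216 begins on a Monday and is a leap year.

2216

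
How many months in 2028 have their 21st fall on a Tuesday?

Check the 21st of each month of 2028: Jan 21: Fri, Feb 21: Mon, Mar 21: Tue, Apr 21: Fri, May 21: Sun, Jun 21: Wed, Jul 21: Fri, Aug 21: Mon, Sep 21: Thu, Oct 21: Sat, Nov 21: Tue, Dec 21: Thu.
Tuesday occurs in March, November — 2 months.

2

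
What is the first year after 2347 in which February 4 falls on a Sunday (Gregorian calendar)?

2351

From one year to the next, a fixed date's weekday advances by 1, or by 2 when a Feb 29 lies between the two dates.
2347: February 4 is Tuesday.
2348: Wednesday (+1)
2349: Friday (+2)
2350: Saturday (+1)
2351: Sunday (+1)
February 4 falls on a Sunday in 2351.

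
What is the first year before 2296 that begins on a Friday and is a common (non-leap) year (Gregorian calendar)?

Jan 1 advances by 2 weekdays after a leap year and by 1 after a common year.
2296: Jan 1 is Wednesday (leap).
2295: Tuesday
2294: Monday
2293: Sunday
2292: Friday (leap)
2291: Thursday
2290: Wednesday
2289: Tuesday
2288: Sunday (leap)
2287: Saturday
2286: Friday
2286 begins on a Friday and is a common year.

2286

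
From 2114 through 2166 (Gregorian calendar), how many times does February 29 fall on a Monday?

1

Leap years in 2114–2166: 13 of them.
Feb 29 weekday advances by 5 (mod 7) from one leap year to the next four years later (or differs when a century non-leap intervenes).
Leap-day weekdays: 2116:Sat 2120:Thu 2124:Tue 2128:Sun 2132:Fri 2136:Wed 2140:Mon✓ 2144:Sat 2148:Thu 2152:Tue 2156:Sun 2160:Fri 2164:Wed
Monday: 2140 → 1.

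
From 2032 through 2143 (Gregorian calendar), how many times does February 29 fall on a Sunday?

4

Leap years in 2032–2143: 27 of them.
Feb 29 weekday advances by 5 (mod 7) from one leap year to the next four years later (or differs when a century non-leap intervenes).
Leap-day weekdays: 2032:Sun✓ 2036:Fri 2040:Wed 2044:Mon 2048:Sat 2052:Thu 2056:Tue 2060:Sun✓ 2064:Fri 2068:Wed 2072:Mon 2076:Sat 2080:Thu 2084:Tue 2088:Sun✓ 2092:Fri 2096:Wed 2104:Fri 2108:Wed 2112:Mon 2116:Sat 2120:Thu 2124:Tue 2128:Sun✓ 2132:Fri 2136:Wed 2140:Mon
Sunday: 2032, 2060, 2088, 2128 → 4.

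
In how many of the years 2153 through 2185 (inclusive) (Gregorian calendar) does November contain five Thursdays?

November has 30 days; it has five Thursdays when Thursday falls among the first (month-length − 28) days — i.e. when November 1 is one of Thursday/Wednesday.
November 1 by year: 2153:Thu✓ 2154:Fri 2155:Sat 2156:Mon 2157:Tue 2158:Wed✓ 2159:Thu✓ 2160:Sat 2161:Sun 2162:Mon 2163:Tue 2164:Thu✓ 2165:Fri 2166:Sat 2167:Sun …(3 more)… 2171:Fri 2172:Sun 2173:Mon 2174:Tue 2175:Wed✓ 2176:Fri 2177:Sat 2178:Sun 2179:Mon 2180:Wed✓ 2181:Thu✓ 2182:Fri 2183:Sat 2184:Mon 2185:Tue
Years with five Thursdays: 2153, 2158, 2159, 2164, 2169, 2170, 2175, 2180, 2181 → 9.

9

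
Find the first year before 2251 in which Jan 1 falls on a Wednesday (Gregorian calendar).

Jan 1 advances by 2 weekdays after a leap year and by 1 after a common year.
2251: Jan 1 is Wednesday.
2250: Tuesday
2249: Monday
2248: Saturday (leap)
2247: Friday
2246: Thursday
2245: Wednesday
2245 begins on a Wednesday

2245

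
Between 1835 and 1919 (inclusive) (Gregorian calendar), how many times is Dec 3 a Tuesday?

Track Dec 3's weekday year by year (advancing +1, or +2 across a Feb 29):
  1835: Thu  1836: Sat (+2)  1837: Sun (+1)  1838: Mon (+1)  1839: Tue (+1) ✓
  1840: Thu (+2)  1841: Fri (+1)  1842: Sat (+1)  1843: Sun (+1)  1844: Tue (+2) ✓
  1845: Wed (+1)  1846: Thu (+1)  1847: Fri (+1)  1848: Sun (+2)  … (57 more years) …
  1906: Mon (+1)  1907: Tue (+1) ✓  1908: Thu (+2)  1909: Fri (+1)  1910: Sat (+1)
  1911: Sun (+1)  1912: Tue (+2) ✓  1913: Wed (+1)  1914: Thu (+1)  1915: Fri (+1)
  1916: Sun (+2)  1917: Mon (+1)  1918: Tue (+1) ✓  1919: Wed (+1)
Tuesday years: 1839, 1844, 1850, 1861, 1867, 1872, 1878, 1889, 1895, 1901, 1907, 1912, 1918 — 13 in total.

13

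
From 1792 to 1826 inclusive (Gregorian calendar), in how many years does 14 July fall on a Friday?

5

Track 14 July's weekday year by year (advancing +1, or +2 across a Feb 29):
  1792: Sat  1793: Sun (+1)  1794: Mon (+1)  1795: Tue (+1)  1796: Thu (+2)
  1797: Fri (+1) ✓  1798: Sat (+1)  1799: Sun (+1)  1800: Mon (+1)  1801: Tue (+1)
  1802: Wed (+1)  1803: Thu (+1)  1804: Sat (+2)  1805: Sun (+1)  … (7 more years) …
  1813: Wed (+1)  1814: Thu (+1)  1815: Fri (+1) ✓  1816: Sun (+2)  1817: Mon (+1)
  1818: Tue (+1)  1819: Wed (+1)  1820: Fri (+2) ✓  1821: Sat (+1)  1822: Sun (+1)
  1823: Mon (+1)  1824: Wed (+2)  1825: Thu (+1)  1826: Fri (+1) ✓
Friday years: 1797, 1809, 1815, 1820, 1826 — 5 in total.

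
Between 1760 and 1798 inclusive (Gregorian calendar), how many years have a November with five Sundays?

12

November has 30 days; it has five Sundays when Sunday falls among the first (month-length − 28) days — i.e. when November 1 is one of Sunday/Saturday.
November 1 by year: 1760:Sat✓ 1761:Sun✓ 1762:Mon 1763:Tue 1764:Thu 1765:Fri 1766:Sat✓ 1767:Sun✓ 1768:Tue 1769:Wed 1770:Thu 1771:Fri 1772:Sun✓ 1773:Mon 1774:Tue …(9 more)… 1784:Mon 1785:Tue 1786:Wed 1787:Thu 1788:Sat✓ 1789:Sun✓ 1790:Mon 1791:Tue 1792:Thu 1793:Fri 1794:Sat✓ 1795:Sun✓ 1796:Tue 1797:Wed 1798:Thu
Years with five Sundays: 1760, 1761, 1766, 1767, 1772, 1777, 1778, 1783, 1788, 1789, 1794, 1795 → 12.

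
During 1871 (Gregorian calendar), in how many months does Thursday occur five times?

A month of length L has five Thursdays iff its first Thursday is on day ≤ L−28 (so day 1–3 in a 31-day month, 1–2 in a 30-day month, day 1 in a leap February).
Checking each month of 1871: Jan starts Sun (31d); Feb starts Wed (28d); Mar starts Wed (31d) ✓; Apr starts Sat (30d); May starts Mon (31d); Jun starts Thu (30d) ✓; Jul starts Sat (31d); Aug starts Tue (31d) ✓; Sep starts Fri (30d); Oct starts Sun (31d); Nov starts Wed (30d) ✓; Dec starts Fri (31d).
Five-Thursday months: March, June, August, November → 4.

4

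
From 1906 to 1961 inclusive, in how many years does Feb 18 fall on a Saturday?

Track Feb 18's weekday year by year (advancing +1, or +2 across a Feb 29):
  1906: Sun  1907: Mon (+1)  1908: Tue (+1)  1909: Thu (+2)  1910: Fri (+1)
  1911: Sat (+1) ✓  1912: Sun (+1)  1913: Tue (+2)  1914: Wed (+1)  1915: Thu (+1)
  1916: Fri (+1)  1917: Sun (+2)  1918: Mon (+1)  1919: Tue (+1)  … (28 more years) …
  1948: Wed (+1)  1949: Fri (+2)  1950: Sat (+1) ✓  1951: Sun (+1)  1952: Mon (+1)
  1953: Wed (+2)  1954: Thu (+1)  1955: Fri (+1)  1956: Sat (+1) ✓  1957: Mon (+2)
  1958: Tue (+1)  1959: Wed (+1)  1960: Thu (+1)  1961: Sat (+2) ✓
Saturday years: 1911, 1922, 1928, 1933, 1939, 1950, 1956, 1961 — 8 in total.

8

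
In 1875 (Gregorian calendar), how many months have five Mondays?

4

A month of length L has five Mondays iff its first Monday is on day ≤ L−28 (so day 1–3 in a 31-day month, 1–2 in a 30-day month, day 1 in a leap February).
Checking each month of 1875: Jan starts Fri (31d); Feb starts Mon (28d); Mar starts Mon (31d) ✓; Apr starts Thu (30d); May starts Sat (31d) ✓; Jun starts Tue (30d); Jul starts Thu (31d); Aug starts Sun (31d) ✓; Sep starts Wed (30d); Oct starts Fri (31d); Nov starts Mon (30d) ✓; Dec starts Wed (31d).
Five-Monday months: March, May, August, November → 4.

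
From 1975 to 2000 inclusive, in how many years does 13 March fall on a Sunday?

4

Track 13 March's weekday year by year (advancing +1, or +2 across a Feb 29):
  1975: Thu  1976: Sat (+2)  1977: Sun (+1) ✓  1978: Mon (+1)  1979: Tue (+1)
  1980: Thu (+2)  1981: Fri (+1)  1982: Sat (+1)  1983: Sun (+1) ✓  1984: Tue (+2)
  1985: Wed (+1)  1986: Thu (+1)  1987: Fri (+1)  1988: Sun (+2) ✓  1989: Mon (+1)
  1990: Tue (+1)  1991: Wed (+1)  1992: Fri (+2)  1993: Sat (+1)  1994: Sun (+1) ✓
  1995: Mon (+1)  1996: Wed (+2)  1997: Thu (+1)  1998: Fri (+1)  1999: Sat (+1)
  2000: Mon (+2)
Sunday years: 1977, 1983, 1988, 1994 — 4 in total.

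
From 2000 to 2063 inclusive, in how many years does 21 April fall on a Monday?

Track 21 April's weekday year by year (advancing +1, or +2 across a Feb 29):
  2000: Fri  2001: Sat (+1)  2002: Sun (+1)  2003: Mon (+1) ✓  2004: Wed (+2)
  2005: Thu (+1)  2006: Fri (+1)  2007: Sat (+1)  2008: Mon (+2) ✓  2009: Tue (+1)
  2010: Wed (+1)  2011: Thu (+1)  2012: Sat (+2)  2013: Sun (+1)  … (36 more years) …
  2050: Thu (+1)  2051: Fri (+1)  2052: Sun (+2)  2053: Mon (+1) ✓  2054: Tue (+1)
  2055: Wed (+1)  2056: Fri (+2)  2057: Sat (+1)  2058: Sun (+1)  2059: Mon (+1) ✓
  2060: Wed (+2)  2061: Thu (+1)  2062: Fri (+1)  2063: Sat (+1)
Monday years: 2003, 2008, 2014, 2025, 2031, 2036, 2042, 2053, 2059 — 9 in total.

9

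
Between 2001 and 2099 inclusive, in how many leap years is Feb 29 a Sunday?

4

Leap years in 2001–2099: 24 of them.
Feb 29 weekday advances by 5 (mod 7) from one leap year to the next four years later (or differs when a century non-leap intervenes).
Leap-day weekdays: 2004:Sun✓ 2008:Fri 2012:Wed 2016:Mon 2020:Sat 2024:Thu 2028:Tue 2032:Sun✓ 2036:Fri 2040:Wed 2044:Mon 2048:Sat 2052:Thu 2056:Tue 2060:Sun✓ 2064:Fri 2068:Wed 2072:Mon 2076:Sat 2080:Thu 2084:Tue 2088:Sun✓ 2092:Fri 2096:Wed
Sunday: 2004, 2032, 2060, 2088 → 4.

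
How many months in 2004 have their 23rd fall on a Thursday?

Check the 23rd of each month of 2004: Jan 23: Fri, Feb 23: Mon, Mar 23: Tue, Apr 23: Fri, May 23: Sun, Jun 23: Wed, Jul 23: Fri, Aug 23: Mon, Sep 23: Thu, Oct 23: Sat, Nov 23: Tue, Dec 23: Thu.
Thursday occurs in September, December — 2 months.

2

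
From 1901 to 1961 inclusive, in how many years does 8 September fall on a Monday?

9

Track 8 September's weekday year by year (advancing +1, or +2 across a Feb 29):
  1901: Sun  1902: Mon (+1) ✓  1903: Tue (+1)  1904: Thu (+2)  1905: Fri (+1)
  1906: Sat (+1)  1907: Sun (+1)  1908: Tue (+2)  1909: Wed (+1)  1910: Thu (+1)
  1911: Fri (+1)  1912: Sun (+2)  1913: Mon (+1) ✓  1914: Tue (+1)  … (33 more years) …
  1948: Wed (+2)  1949: Thu (+1)  1950: Fri (+1)  1951: Sat (+1)  1952: Mon (+2) ✓
  1953: Tue (+1)  1954: Wed (+1)  1955: Thu (+1)  1956: Sat (+2)  1957: Sun (+1)
  1958: Mon (+1) ✓  1959: Tue (+1)  1960: Thu (+2)  1961: Fri (+1)
Monday years: 1902, 1913, 1919, 1924, 1930, 1941, 1947, 1952, 1958 — 9 in total.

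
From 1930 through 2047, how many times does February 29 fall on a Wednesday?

4

Leap years in 1930–2047: 29 of them.
Feb 29 weekday advances by 5 (mod 7) from one leap year to the next four years later (or differs when a century non-leap intervenes).
Leap-day weekdays: 1932:Mon 1936:Sat 1940:Thu 1944:Tue 1948:Sun 1952:Fri 1956:Wed✓ 1960:Mon 1964:Sat 1968:Thu 1972:Tue 1976:Sun 1980:Fri …(3 more)… 1996:Thu 2000:Tue 2004:Sun 2008:Fri 2012:Wed✓ 2016:Mon 2020:Sat 2024:Thu 2028:Tue 2032:Sun 2036:Fri 2040:Wed✓ 2044:Mon
Wednesday: 1956, 1984, 2012, 2040 → 4.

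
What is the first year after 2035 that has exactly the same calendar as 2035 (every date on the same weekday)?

2046

Two years share a calendar iff Jan 1 falls on the same weekday and both are leap or both are common. 2035: Jan 1 is Monday, common year.
2036: Jan 1 Tuesday, leap
2037: Jan 1 Thursday, common
2038: Jan 1 Friday, common
2039: Jan 1 Saturday, common
2040: Jan 1 Sunday, leap
2041: Jan 1 Tuesday, common
2042: Jan 1 Wednesday, common
2043: Jan 1 Thursday, common
2044: Jan 1 Friday, leap
2045: Jan 1 Sunday, common
2046: Jan 1 Monday, common
2046 matches on both conditions.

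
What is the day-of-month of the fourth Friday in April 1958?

April 1, 1958 is a Tuesday, so the first Friday is the 4th.
The fourth Friday is 4 + 21 = 25.

25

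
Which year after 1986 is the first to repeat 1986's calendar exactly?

1997

Two years share a calendar iff Jan 1 falls on the same weekday and both are leap or both are common. 1986: Jan 1 is Wednesday, common year.
1987: Jan 1 Thursday, common
1988: Jan 1 Friday, leap
1989: Jan 1 Sunday, common
1990: Jan 1 Monday, common
1991: Jan 1 Tuesday, common
1992: Jan 1 Wednesday, leap
1993: Jan 1 Friday, common
1994: Jan 1 Saturday, common
1995: Jan 1 Sunday, common
1996: Jan 1 Monday, leap
1997: Jan 1 Wednesday, common
1997 matches on both conditions.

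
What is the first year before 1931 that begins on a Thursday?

Jan 1 advances by 2 weekdays after a leap year and by 1 after a common year.
1931: Jan 1 is Thursday.
1930: Wednesday
1929: Tuesday
1928: Sunday (leap)
1927: Saturday
1926: Friday
1925: Thursday
1925 begins on a Thursday

1925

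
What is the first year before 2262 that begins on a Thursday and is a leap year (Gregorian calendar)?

Jan 1 advances by 2 weekdays after a leap year and by 1 after a common year.
2262: Jan 1 is Wednesday.
2261: Tuesday
2260: Sunday (leap)
2259: Saturday
2258: Friday
2257: Thursday
2256: Tuesday (leap)
2255: Monday
2254: Sunday
2253: Saturday
2252: Thursday (leap)
2252 begins on a Thursday and is a leap year.

2252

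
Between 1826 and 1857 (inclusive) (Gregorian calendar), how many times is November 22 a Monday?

Track November 22's weekday year by year (advancing +1, or +2 across a Feb 29):
  1826: Wed  1827: Thu (+1)  1828: Sat (+2)  1829: Sun (+1)  1830: Mon (+1) ✓
  1831: Tue (+1)  1832: Thu (+2)  1833: Fri (+1)  1834: Sat (+1)  1835: Sun (+1)
  1836: Tue (+2)  1837: Wed (+1)  1838: Thu (+1)  1839: Fri (+1)  … (4 more years) …
  1844: Fri (+2)  1845: Sat (+1)  1846: Sun (+1)  1847: Mon (+1) ✓  1848: Wed (+2)
  1849: Thu (+1)  1850: Fri (+1)  1851: Sat (+1)  1852: Mon (+2) ✓  1853: Tue (+1)
  1854: Wed (+1)  1855: Thu (+1)  1856: Sat (+2)  1857: Sun (+1)
Monday years: 1830, 1841, 1847, 1852 — 4 in total.

4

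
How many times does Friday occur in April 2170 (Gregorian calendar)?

4

April 2170 has 30 days and begins on Sunday.
The first Friday is April 6.
Fridays fall on 6, 13, 20, 27 — that's 4.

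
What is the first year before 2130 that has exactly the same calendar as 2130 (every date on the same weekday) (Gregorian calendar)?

Two years share a calendar iff Jan 1 falls on the same weekday and both are leap or both are common. 2130: Jan 1 is Sunday, common year.
2129: Jan 1 Saturday, common
2128: Jan 1 Thursday, leap
2127: Jan 1 Wednesday, common
2126: Jan 1 Tuesday, common
2125: Jan 1 Monday, common
2124: Jan 1 Saturday, leap
2123: Jan 1 Friday, common
2122: Jan 1 Thursday, common
2121: Jan 1 Wednesday, common
2120: Jan 1 Monday, leap
2119: Jan 1 Sunday, common
2119 matches on both conditions.

2119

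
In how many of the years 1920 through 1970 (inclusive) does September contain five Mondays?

14

September has 30 days; it has five Mondays when Monday falls among the first (month-length − 28) days — i.e. when September 1 is one of Monday/Sunday.
September 1 by year: 1920:Wed 1921:Thu 1922:Fri 1923:Sat 1924:Mon✓ 1925:Tue 1926:Wed 1927:Thu 1928:Sat 1929:Sun✓ 1930:Mon✓ 1931:Tue 1932:Thu 1933:Fri 1934:Sat …(21 more)… 1956:Sat 1957:Sun✓ 1958:Mon✓ 1959:Tue 1960:Thu 1961:Fri 1962:Sat 1963:Sun✓ 1964:Tue 1965:Wed 1966:Thu 1967:Fri 1968:Sun✓ 1969:Mon✓ 1970:Tue
Years with five Mondays: 1924, 1929, 1930, 1935, 1940, 1941, 1946, 1947, 1952, 1957, 1958, 1963, 1968, 1969 → 14.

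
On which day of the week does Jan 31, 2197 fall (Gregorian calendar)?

Tuesday

January 1, 2197 is a Sunday.
January 31 is day 31 of the year, i.e. 30 days after Jan 1.
30 mod 7 = 2, so advance 2 weekdays from Sunday: Tuesday.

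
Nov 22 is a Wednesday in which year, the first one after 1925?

1933

From one year to the next, a fixed date's weekday advances by 1, or by 2 when a Feb 29 lies between the two dates.
1925: November 22 is Sunday.
1926: Monday (+1)
1927: Tuesday (+1)
1928: Thursday (+2)
1929: Friday (+1)
1930: Saturday (+1)
1931: Sunday (+1)
1932: Tuesday (+2)
1933: Wednesday (+1)
Nov 22 falls on a Wednesday in 1933.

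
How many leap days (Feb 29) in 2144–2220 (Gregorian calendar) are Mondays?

3

Leap years in 2144–2220: 19 of them.
Feb 29 weekday advances by 5 (mod 7) from one leap year to the next four years later (or differs when a century non-leap intervenes).
Leap-day weekdays: 2144:Sat 2148:Thu 2152:Tue 2156:Sun 2160:Fri 2164:Wed 2168:Mon✓ 2172:Sat 2176:Thu 2180:Tue 2184:Sun 2188:Fri 2192:Wed 2196:Mon✓ 2204:Wed 2208:Mon✓ 2212:Sat 2216:Thu 2220:Tue
Monday: 2168, 2196, 2208 → 3.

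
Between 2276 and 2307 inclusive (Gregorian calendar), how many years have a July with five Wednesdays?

13

July has 31 days; it has five Wednesdays when Wednesday falls among the first (month-length − 28) days — i.e. when July 1 is one of Wednesday/Tuesday/Monday.
July 1 by year: 2276:Sat 2277:Sun 2278:Mon✓ 2279:Tue✓ 2280:Thu 2281:Fri 2282:Sat 2283:Sun 2284:Tue✓ 2285:Wed✓ 2286:Thu 2287:Fri 2288:Sun 2289:Mon✓ 2290:Tue✓ 2291:Wed✓ 2292:Fri 2293:Sat 2294:Sun 2295:Mon✓ 2296:Wed✓ 2297:Thu 2298:Fri 2299:Sat 2300:Sun 2301:Mon✓ 2302:Tue✓ 2303:Wed✓ 2304:Fri 2305:Sat 2306:Sun 2307:Mon✓
Years with five Wednesdays: 2278, 2279, 2284, 2285, 2289, 2290, 2291, 2295, 2296, 2301, 2302, 2303, 2307 → 13.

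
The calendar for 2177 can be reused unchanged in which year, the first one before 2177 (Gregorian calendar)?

Two years share a calendar iff Jan 1 falls on the same weekday and both are leap or both are common. 2177: Jan 1 is Wednesday, common year.
2176: Jan 1 Monday, leap
2175: Jan 1 Sunday, common
2174: Jan 1 Saturday, common
2173: Jan 1 Friday, common
2172: Jan 1 Wednesday, leap
2171: Jan 1 Tuesday, common
2170: Jan 1 Monday, common
2169: Jan 1 Sunday, common
2168: Jan 1 Friday, leap
2167: Jan 1 Thursday, common
2166: Jan 1 Wednesday, common
2166 matches on both conditions.

2166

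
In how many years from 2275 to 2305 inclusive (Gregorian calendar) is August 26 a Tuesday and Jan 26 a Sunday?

3

Check each year's weekday for August 26 and Jan 26:
  2275: Thu/Tue  2276: Sat/Wed  2277: Sun/Fri  2278: Mon/Sat  2279: Tue/Sun ✓  2280: Thu/Mon  2281: Fri/Wed  2282: Sat/Thu  2283: Sun/Fri  2284: Tue/Sat  2285: Wed/Mon  2286: Thu/Tue  2287: Fri/Wed  2288: Sun/Thu  …(3 more)…  2292: Fri/Tue  2293: Sat/Thu  2294: Sun/Fri  2295: Mon/Sat  2296: Wed/Sun  2297: Thu/Tue  2298: Fri/Wed  2299: Sat/Thu  2300: Sun/Fri  2301: Mon/Sat  2302: Tue/Sun ✓  2303: Wed/Mon  2304: Fri/Tue  2305: Sat/Thu
Both conditions hold in: 2279, 2290, 2302 — 3.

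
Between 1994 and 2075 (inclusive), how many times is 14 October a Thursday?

11

Track 14 October's weekday year by year (advancing +1, or +2 across a Feb 29):
  1994: Fri  1995: Sat (+1)  1996: Mon (+2)  1997: Tue (+1)  1998: Wed (+1)
  1999: Thu (+1) ✓  2000: Sat (+2)  2001: Sun (+1)  2002: Mon (+1)  2003: Tue (+1)
  2004: Thu (+2) ✓  2005: Fri (+1)  2006: Sat (+1)  2007: Sun (+1)  … (54 more years) …
  2062: Sat (+1)  2063: Sun (+1)  2064: Tue (+2)  2065: Wed (+1)  2066: Thu (+1) ✓
  2067: Fri (+1)  2068: Sun (+2)  2069: Mon (+1)  2070: Tue (+1)  2071: Wed (+1)
  2072: Fri (+2)  2073: Sat (+1)  2074: Sun (+1)  2075: Mon (+1)
Thursday years: 1999, 2004, 2010, 2021, 2027, 2032, 2038, 2049, 2055, 2060, 2066 — 11 in total.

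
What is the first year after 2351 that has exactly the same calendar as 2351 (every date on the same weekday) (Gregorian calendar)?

Two years share a calendar iff Jan 1 falls on the same weekday and both are leap or both are common. 2351: Jan 1 is Monday, common year.
2352: Jan 1 Tuesday, leap
2353: Jan 1 Thursday, common
2354: Jan 1 Friday, common
2355: Jan 1 Saturday, common
2356: Jan 1 Sunday, leap
2357: Jan 1 Tuesday, common
2358: Jan 1 Wednesday, common
2359: Jan 1 Thursday, common
2360: Jan 1 Friday, leap
2361: Jan 1 Sunday, common
2362: Jan 1 Monday, common
2362 matches on both conditions.

2362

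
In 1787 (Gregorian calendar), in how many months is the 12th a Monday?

3

Check the 12th of each month of 1787: Jan 12: Fri, Feb 12: Mon, Mar 12: Mon, Apr 12: Thu, May 12: Sat, Jun 12: Tue, Jul 12: Thu, Aug 12: Sun, Sep 12: Wed, Oct 12: Fri, Nov 12: Mon, Dec 12: Wed.
Monday occurs in February, March, November — 3 months.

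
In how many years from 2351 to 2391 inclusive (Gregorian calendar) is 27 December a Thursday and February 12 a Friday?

0

Check each year's weekday for 27 December and February 12:
  2351: Thu/Mon  2352: Sat/Tue  2353: Sun/Thu  2354: Mon/Fri  2355: Tue/Sat  2356: Thu/Sun  2357: Fri/Tue  2358: Sat/Wed  2359: Sun/Thu  2360: Tue/Fri  2361: Wed/Sun  2362: Thu/Mon  2363: Fri/Tue  2364: Sun/Wed  …(13 more)…  2378: Wed/Sun  2379: Thu/Mon  2380: Sat/Tue  2381: Sun/Thu  2382: Mon/Fri  2383: Tue/Sat  2384: Thu/Sun  2385: Fri/Tue  2386: Sat/Wed  2387: Sun/Thu  2388: Tue/Fri  2389: Wed/Sun  2390: Thu/Mon  2391: Fri/Tue
Both conditions hold in: no year — 0.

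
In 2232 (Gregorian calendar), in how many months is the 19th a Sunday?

Check the 19th of each month of 2232: Jan 19: Thu, Feb 19: Sun, Mar 19: Mon, Apr 19: Thu, May 19: Sat, Jun 19: Tue, Jul 19: Thu, Aug 19: Sun, Sep 19: Wed, Oct 19: Fri, Nov 19: Mon, Dec 19: Wed.
Sunday occurs in February, August — 2 months.

2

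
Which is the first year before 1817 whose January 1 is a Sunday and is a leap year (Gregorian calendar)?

Jan 1 advances by 2 weekdays after a leap year and by 1 after a common year.
1817: Jan 1 is Wednesday.
1816: Monday (leap)
1815: Sunday
1814: Saturday
1813: Friday
1812: Wednesday (leap)
1811: Tuesday
1810: Monday
1809: Sunday
1808: Friday (leap)
1807: Thursday
1806: Wednesday
1805: Tuesday
1804: Sunday (leap)
1804 begins on a Sunday and is a leap year.

1804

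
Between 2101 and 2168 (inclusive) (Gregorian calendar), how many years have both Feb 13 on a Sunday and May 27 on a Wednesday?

0

Check each year's weekday for Feb 13 and May 27:
  2101: Sun/Fri  2102: Mon/Sat  2103: Tue/Sun  2104: Wed/Tue  2105: Fri/Wed  2106: Sat/Thu  2107: Sun/Fri  2108: Mon/Sun  2109: Wed/Mon  2110: Thu/Tue  2111: Fri/Wed  2112: Sat/Fri  2113: Mon/Sat  2114: Tue/Sun  …(40 more)…  2155: Thu/Tue  2156: Fri/Thu  2157: Sun/Fri  2158: Mon/Sat  2159: Tue/Sun  2160: Wed/Tue  2161: Fri/Wed  2162: Sat/Thu  2163: Sun/Fri  2164: Mon/Sun  2165: Wed/Mon  2166: Thu/Tue  2167: Fri/Wed  2168: Sat/Fri
Both conditions hold in: no year — 0.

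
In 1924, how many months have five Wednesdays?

A month of length L has five Wednesdays iff its first Wednesday is on day ≤ L−28 (so day 1–3 in a 31-day month, 1–2 in a 30-day month, day 1 in a leap February).
Checking each month of 1924: Jan starts Tue (31d) ✓; Feb starts Fri (29d); Mar starts Sat (31d); Apr starts Tue (30d) ✓; May starts Thu (31d); Jun starts Sun (30d); Jul starts Tue (31d) ✓; Aug starts Fri (31d); Sep starts Mon (30d); Oct starts Wed (31d) ✓; Nov starts Sat (30d); Dec starts Mon (31d) ✓.
Five-Wednesday months: January, April, July, October, December → 5.

5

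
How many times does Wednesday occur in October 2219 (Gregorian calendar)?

October 2219 has 31 days and begins on Friday.
The first Wednesday is October 6.
Wednesdays fall on 6, 13, 20, 27 — that's 4.

4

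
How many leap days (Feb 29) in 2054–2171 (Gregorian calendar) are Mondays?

Leap years in 2054–2171: 28 of them.
Feb 29 weekday advances by 5 (mod 7) from one leap year to the next four years later (or differs when a century non-leap intervenes).
Leap-day weekdays: 2056:Tue 2060:Sun 2064:Fri 2068:Wed 2072:Mon✓ 2076:Sat 2080:Thu 2084:Tue 2088:Sun 2092:Fri 2096:Wed 2104:Fri 2108:Wed 2112:Mon✓ 2116:Sat 2120:Thu 2124:Tue 2128:Sun 2132:Fri 2136:Wed 2140:Mon✓ 2144:Sat 2148:Thu 2152:Tue 2156:Sun 2160:Fri 2164:Wed 2168:Mon✓
Monday: 2072, 2112, 2140, 2168 → 4.

4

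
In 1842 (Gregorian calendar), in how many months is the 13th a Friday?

1

Check the 13th of each month of 1842: Jan 13: Thu, Feb 13: Sun, Mar 13: Sun, Apr 13: Wed, May 13: Fri, Jun 13: Mon, Jul 13: Wed, Aug 13: Sat, Sep 13: Tue, Oct 13: Thu, Nov 13: Sun, Dec 13: Tue.
Friday occurs in May — 1 month.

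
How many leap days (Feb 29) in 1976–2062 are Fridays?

3

Leap years in 1976–2062: 22 of them.
Feb 29 weekday advances by 5 (mod 7) from one leap year to the next four years later (or differs when a century non-leap intervenes).
Leap-day weekdays: 1976:Sun 1980:Fri✓ 1984:Wed 1988:Mon 1992:Sat 1996:Thu 2000:Tue 2004:Sun 2008:Fri✓ 2012:Wed 2016:Mon 2020:Sat 2024:Thu 2028:Tue 2032:Sun 2036:Fri✓ 2040:Wed 2044:Mon 2048:Sat 2052:Thu 2056:Tue 2060:Sun
Friday: 1980, 2008, 2036 → 3.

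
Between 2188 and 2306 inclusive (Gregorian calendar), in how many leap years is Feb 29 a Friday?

Leap years in 2188–2306: 28 of them.
Feb 29 weekday advances by 5 (mod 7) from one leap year to the next four years later (or differs when a century non-leap intervenes).
Leap-day weekdays: 2188:Fri✓ 2192:Wed 2196:Mon 2204:Wed 2208:Mon 2212:Sat 2216:Thu 2220:Tue 2224:Sun 2228:Fri✓ 2232:Wed 2236:Mon 2240:Sat 2244:Thu 2248:Tue 2252:Sun 2256:Fri✓ 2260:Wed 2264:Mon 2268:Sat 2272:Thu 2276:Tue 2280:Sun 2284:Fri✓ 2288:Wed 2292:Mon 2296:Sat 2304:Mon
Friday: 2188, 2228, 2256, 2284 → 4.

4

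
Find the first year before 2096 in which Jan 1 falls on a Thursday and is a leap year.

2088

Jan 1 advances by 2 weekdays after a leap year and by 1 after a common year.
2096: Jan 1 is Sunday (leap).
2095: Saturday
2094: Friday
2093: Thursday
2092: Tuesday (leap)
2091: Monday
2090: Sunday
2089: Saturday
2088: Thursday (leap)
2088 begins on a Thursday and is a leap year.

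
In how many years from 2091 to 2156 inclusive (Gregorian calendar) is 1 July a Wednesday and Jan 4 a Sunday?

Check each year's weekday for 1 July and Jan 4:
  2091: Sun/Thu  2092: Tue/Fri  2093: Wed/Sun ✓  2094: Thu/Mon  2095: Fri/Tue  2096: Sun/Wed  2097: Mon/Fri  2098: Tue/Sat  2099: Wed/Sun ✓  2100: Thu/Mon  2101: Fri/Tue  2102: Sat/Wed  2103: Sun/Thu  2104: Tue/Fri  …(38 more)…  2143: Mon/Fri  2144: Wed/Sat  2145: Thu/Mon  2146: Fri/Tue  2147: Sat/Wed  2148: Mon/Thu  2149: Tue/Sat  2150: Wed/Sun ✓  2151: Thu/Mon  2152: Sat/Tue  2153: Sun/Thu  2154: Mon/Fri  2155: Tue/Sat  2156: Thu/Sun
Both conditions hold in: 2093, 2099, 2105, 2111, 2122, 2133, 2139, 2150 — 8.

8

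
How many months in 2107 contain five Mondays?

A month of length L has five Mondays iff its first Monday is on day ≤ L−28 (so day 1–3 in a 31-day month, 1–2 in a 30-day month, day 1 in a leap February).
Checking each month of 2107: Jan starts Sat (31d) ✓; Feb starts Tue (28d); Mar starts Tue (31d); Apr starts Fri (30d); May starts Sun (31d) ✓; Jun starts Wed (30d); Jul starts Fri (31d); Aug starts Mon (31d) ✓; Sep starts Thu (30d); Oct starts Sat (31d) ✓; Nov starts Tue (30d); Dec starts Thu (31d).
Five-Monday months: January, May, August, October → 4.

4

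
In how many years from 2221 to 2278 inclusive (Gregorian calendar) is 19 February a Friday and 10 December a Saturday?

Check each year's weekday for 19 February and 10 December:
  2221: Mon/Mon  2222: Tue/Tue  2223: Wed/Wed  2224: Thu/Fri  2225: Sat/Sat  2226: Sun/Sun  2227: Mon/Mon  2228: Tue/Wed  2229: Thu/Thu  2230: Fri/Fri  2231: Sat/Sat  2232: Sun/Mon  2233: Tue/Tue  2234: Wed/Wed  …(30 more)…  2265: Sun/Sun  2266: Mon/Mon  2267: Tue/Tue  2268: Wed/Thu  2269: Fri/Fri  2270: Sat/Sat  2271: Sun/Sun  2272: Mon/Tue  2273: Wed/Wed  2274: Thu/Thu  2275: Fri/Fri  2276: Sat/Sun  2277: Mon/Mon  2278: Tue/Tue
Both conditions hold in: 2236, 2264 — 2.

2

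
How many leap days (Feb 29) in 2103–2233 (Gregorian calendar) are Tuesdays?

4

Leap years in 2103–2233: 32 of them.
Feb 29 weekday advances by 5 (mod 7) from one leap year to the next four years later (or differs when a century non-leap intervenes).
Leap-day weekdays: 2104:Fri 2108:Wed 2112:Mon 2116:Sat 2120:Thu 2124:Tue✓ 2128:Sun 2132:Fri 2136:Wed 2140:Mon 2144:Sat 2148:Thu 2152:Tue✓ …(6 more)… 2180:Tue✓ 2184:Sun 2188:Fri 2192:Wed 2196:Mon 2204:Wed 2208:Mon 2212:Sat 2216:Thu 2220:Tue✓ 2224:Sun 2228:Fri 2232:Wed
Tuesday: 2124, 2152, 2180, 2220 → 4.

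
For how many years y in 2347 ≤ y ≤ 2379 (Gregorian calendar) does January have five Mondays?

15

January has 31 days; it has five Mondays when Monday falls among the first (month-length − 28) days — i.e. when January 1 is one of Monday/Sunday/Saturday.
January 1 by year: 2347:Wed 2348:Thu 2349:Sat✓ 2350:Sun✓ 2351:Mon✓ 2352:Tue 2353:Thu 2354:Fri 2355:Sat✓ 2356:Sun✓ 2357:Tue 2358:Wed 2359:Thu 2360:Fri 2361:Sun✓ …(3 more)… 2365:Fri 2366:Sat✓ 2367:Sun✓ 2368:Mon✓ 2369:Wed 2370:Thu 2371:Fri 2372:Sat✓ 2373:Mon✓ 2374:Tue 2375:Wed 2376:Thu 2377:Sat✓ 2378:Sun✓ 2379:Mon✓
Years with five Mondays: 2349, 2350, 2351, 2355, 2356, 2361, 2362, 2366, 2367, 2368, 2372, 2373, 2377, 2378, 2379 → 15.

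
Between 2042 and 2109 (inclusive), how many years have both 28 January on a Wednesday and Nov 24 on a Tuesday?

Check each year's weekday for 28 January and Nov 24:
  2042: Tue/Mon  2043: Wed/Tue ✓  2044: Thu/Thu  2045: Sat/Fri  2046: Sun/Sat  2047: Mon/Sun  2048: Tue/Tue  2049: Thu/Wed  2050: Fri/Thu  2051: Sat/Fri  2052: Sun/Sun  2053: Tue/Mon  2054: Wed/Tue ✓  2055: Thu/Wed  …(40 more)…  2096: Sat/Sat  2097: Mon/Sun  2098: Tue/Mon  2099: Wed/Tue ✓  2100: Thu/Wed  2101: Fri/Thu  2102: Sat/Fri  2103: Sun/Sat  2104: Mon/Mon  2105: Wed/Tue ✓  2106: Thu/Wed  2107: Fri/Thu  2108: Sat/Sat  2109: Mon/Sun
Both conditions hold in: 2043, 2054, 2065, 2071, 2082, 2093, 2099, 2105 — 8.

8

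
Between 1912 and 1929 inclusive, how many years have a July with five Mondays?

8

July has 31 days; it has five Mondays when Monday falls among the first (month-length − 28) days — i.e. when July 1 is one of Monday/Sunday/Saturday.
July 1 by year: 1912:Mon✓ 1913:Tue 1914:Wed 1915:Thu 1916:Sat✓ 1917:Sun✓ 1918:Mon✓ 1919:Tue 1920:Thu 1921:Fri 1922:Sat✓ 1923:Sun✓ 1924:Tue 1925:Wed 1926:Thu 1927:Fri 1928:Sun✓ 1929:Mon✓
Years with five Mondays: 1912, 1916, 1917, 1918, 1922, 1923, 1928, 1929 → 8.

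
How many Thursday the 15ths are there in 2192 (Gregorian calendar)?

2

Check the 15th of each month of 2192: Jan 15: Sun, Feb 15: Wed, Mar 15: Thu, Apr 15: Sun, May 15: Tue, Jun 15: Fri, Jul 15: Sun, Aug 15: Wed, Sep 15: Sat, Oct 15: Mon, Nov 15: Thu, Dec 15: Sat.
Thursday occurs in March, November — 2 months.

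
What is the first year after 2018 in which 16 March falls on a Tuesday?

2021

From one year to the next, a fixed date's weekday advances by 1, or by 2 when a Feb 29 lies between the two dates.
2018: March 16 is Friday.
2019: Saturday (+1)
2020: Monday (+2)
2021: Tuesday (+1)
16 March falls on a Tuesday in 2021.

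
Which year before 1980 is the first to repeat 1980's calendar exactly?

1952

Two years share a calendar iff Jan 1 falls on the same weekday and both are leap or both are common. 1980: Jan 1 is Tuesday, leap year.
1979: Jan 1 Monday, common
1978: Jan 1 Sunday, common
1977: Jan 1 Saturday, common
1976: Jan 1 Thursday, leap
1975: Jan 1 Wednesday, common
1974: Jan 1 Tuesday, common
1973: Jan 1 Monday, common
1972: Jan 1 Saturday, leap
1971: Jan 1 Friday, common
1970: Jan 1 Thursday, common
1969: Jan 1 Wednesday, common
1968: Jan 1 Monday, leap
1967: Jan 1 Sunday, common
1966: Jan 1 Saturday, common
1965: Jan 1 Friday, common
1964: Jan 1 Wednesday, leap
1963: Jan 1 Tuesday, common
1962: Jan 1 Monday, common
1961: Jan 1 Sunday, common
1960: Jan 1 Friday, leap
1959: Jan 1 Thursday, common
1958: Jan 1 Wednesday, common
1957: Jan 1 Tuesday, common
1956: Jan 1 Sunday, leap
1955: Jan 1 Saturday, common
1954: Jan 1 Friday, common
1953: Jan 1 Thursday, common
1952: Jan 1 Tuesday, leap
1952 matches on both conditions.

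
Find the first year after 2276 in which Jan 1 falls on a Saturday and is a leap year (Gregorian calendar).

Jan 1 advances by 2 weekdays after a leap year and by 1 after a common year.
2276: Jan 1 is Saturday (leap).
2277: Monday
2278: Tuesday
2279: Wednesday
2280: Thursday (leap)
2281: Saturday
2282: Sunday
2283: Monday
2284: Tuesday (leap)
2285: Thursday
2286: Friday
2287: Saturday
2288: Sunday (leap)
2289: Tuesday
2290: Wednesday
2291: Thursday
2292: Friday (leap)
2293: Sunday
2294: Monday
2295: Tuesday
2296: Wednesday (leap)
2297: Friday
2298: Saturday
2299: Sunday
2300: Monday
2301: Tuesday
2302: Wednesday
2303: Thursday
2304: Friday (leap)
2305: Sunday
2306: Monday
2307: Tuesday
2308: Wednesday (leap)
2309: Friday
2310: Saturday
2311: Sunday
2312: Monday (leap)
2313: Wednesday
2314: Thursday
2315: Friday
2316: Saturday (leap)
2316 begins on a Saturday and is a leap year.

2316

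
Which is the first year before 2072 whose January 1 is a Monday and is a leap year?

2052

Jan 1 advances by 2 weekdays after a leap year and by 1 after a common year.
2072: Jan 1 is Friday (leap).
2071: Thursday
2070: Wednesday
2069: Tuesday
2068: Sunday (leap)
2067: Saturday
2066: Friday
2065: Thursday
2064: Tuesday (leap)
2063: Monday
2062: Sunday
2061: Saturday
2060: Thursday (leap)
2059: Wednesday
2058: Tuesday
2057: Monday
2056: Saturday (leap)
2055: Friday
2054: Thursday
2053: Wednesday
2052: Monday (leap)
2052 begins on a Monday and is a leap year.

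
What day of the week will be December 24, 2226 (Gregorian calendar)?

January 1, 2226 is a Sunday.
December 24 is day 358 of the year, i.e. 357 days after Jan 1.
357 mod 7 = 0, so advance 0 weekdays from Sunday: Sunday.

Sunday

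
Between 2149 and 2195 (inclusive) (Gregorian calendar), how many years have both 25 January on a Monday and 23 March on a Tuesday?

5

Check each year's weekday for 25 January and 23 March:
  2149: Sat/Sun  2150: Sun/Mon  2151: Mon/Tue ✓  2152: Tue/Thu  2153: Thu/Fri  2154: Fri/Sat  2155: Sat/Sun  2156: Sun/Tue  2157: Tue/Wed  2158: Wed/Thu  2159: Thu/Fri  2160: Fri/Sun  2161: Sun/Mon  2162: Mon/Tue ✓  …(19 more)…  2182: Fri/Sat  2183: Sat/Sun  2184: Sun/Tue  2185: Tue/Wed  2186: Wed/Thu  2187: Thu/Fri  2188: Fri/Sun  2189: Sun/Mon  2190: Mon/Tue ✓  2191: Tue/Wed  2192: Wed/Fri  2193: Fri/Sat  2194: Sat/Sun  2195: Sun/Mon
Both conditions hold in: 2151, 2162, 2173, 2179, 2190 — 5.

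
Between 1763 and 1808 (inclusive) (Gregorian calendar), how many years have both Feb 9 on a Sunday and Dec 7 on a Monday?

1

Check each year's weekday for Feb 9 and Dec 7:
  1763: Wed/Wed  1764: Thu/Fri  1765: Sat/Sat  1766: Sun/Sun  1767: Mon/Mon  1768: Tue/Wed  1769: Thu/Thu  1770: Fri/Fri  1771: Sat/Sat  1772: Sun/Mon ✓  1773: Tue/Tue  1774: Wed/Wed  1775: Thu/Thu  1776: Fri/Sat  …(18 more)…  1795: Mon/Mon  1796: Tue/Wed  1797: Thu/Thu  1798: Fri/Fri  1799: Sat/Sat  1800: Sun/Sun  1801: Mon/Mon  1802: Tue/Tue  1803: Wed/Wed  1804: Thu/Fri  1805: Sat/Sat  1806: Sun/Sun  1807: Mon/Mon  1808: Tue/Wed
Both conditions hold in: 1772 — 1.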